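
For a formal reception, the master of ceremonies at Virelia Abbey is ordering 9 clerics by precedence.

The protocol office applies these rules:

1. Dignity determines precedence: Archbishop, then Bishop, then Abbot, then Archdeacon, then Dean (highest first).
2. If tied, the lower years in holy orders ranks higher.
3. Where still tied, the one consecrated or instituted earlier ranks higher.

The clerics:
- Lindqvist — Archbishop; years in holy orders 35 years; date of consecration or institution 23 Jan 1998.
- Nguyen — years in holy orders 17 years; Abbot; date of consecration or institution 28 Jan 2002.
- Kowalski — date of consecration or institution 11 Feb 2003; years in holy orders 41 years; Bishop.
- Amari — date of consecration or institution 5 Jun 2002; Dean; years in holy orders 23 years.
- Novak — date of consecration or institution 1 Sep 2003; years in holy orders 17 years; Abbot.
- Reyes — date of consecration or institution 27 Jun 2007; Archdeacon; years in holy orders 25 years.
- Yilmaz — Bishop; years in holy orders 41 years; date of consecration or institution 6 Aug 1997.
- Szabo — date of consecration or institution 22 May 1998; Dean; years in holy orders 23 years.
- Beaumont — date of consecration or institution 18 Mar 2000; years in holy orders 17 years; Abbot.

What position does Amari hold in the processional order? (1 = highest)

9

By dignity: Lindqvist (Archbishop); then Yilmaz and Kowalski (Bishop); then Beaumont, Nguyen and Novak (Abbot); then Reyes (Archdeacon); then Szabo and Amari (Dean).
Yilmaz and Kowalski both have years in holy orders 41 years, so the next rule applies.
Among Yilmaz and Kowalski, by date of consecration or institution (earlier first): Yilmaz (6 Aug 1997) before Kowalski (11 Feb 2003).
Beaumont, Nguyen and Novak all have years in holy orders 17 years, so the next rule applies.
Among Beaumont, Nguyen and Novak, by date of consecration or institution (earlier first): Beaumont (18 Mar 2000) before Nguyen (28 Jan 2002) before Novak (1 Sep 2003).
Szabo and Amari both have years in holy orders 23 years, so the next rule applies.
Among Szabo and Amari, by date of consecration or institution (earlier first): Szabo (22 May 1998) before Amari (5 Jun 2002).
Order: Lindqvist, Yilmaz, Kowalski, Beaumont, Nguyen, Novak, Reyes, Szabo, Amari. So position 9.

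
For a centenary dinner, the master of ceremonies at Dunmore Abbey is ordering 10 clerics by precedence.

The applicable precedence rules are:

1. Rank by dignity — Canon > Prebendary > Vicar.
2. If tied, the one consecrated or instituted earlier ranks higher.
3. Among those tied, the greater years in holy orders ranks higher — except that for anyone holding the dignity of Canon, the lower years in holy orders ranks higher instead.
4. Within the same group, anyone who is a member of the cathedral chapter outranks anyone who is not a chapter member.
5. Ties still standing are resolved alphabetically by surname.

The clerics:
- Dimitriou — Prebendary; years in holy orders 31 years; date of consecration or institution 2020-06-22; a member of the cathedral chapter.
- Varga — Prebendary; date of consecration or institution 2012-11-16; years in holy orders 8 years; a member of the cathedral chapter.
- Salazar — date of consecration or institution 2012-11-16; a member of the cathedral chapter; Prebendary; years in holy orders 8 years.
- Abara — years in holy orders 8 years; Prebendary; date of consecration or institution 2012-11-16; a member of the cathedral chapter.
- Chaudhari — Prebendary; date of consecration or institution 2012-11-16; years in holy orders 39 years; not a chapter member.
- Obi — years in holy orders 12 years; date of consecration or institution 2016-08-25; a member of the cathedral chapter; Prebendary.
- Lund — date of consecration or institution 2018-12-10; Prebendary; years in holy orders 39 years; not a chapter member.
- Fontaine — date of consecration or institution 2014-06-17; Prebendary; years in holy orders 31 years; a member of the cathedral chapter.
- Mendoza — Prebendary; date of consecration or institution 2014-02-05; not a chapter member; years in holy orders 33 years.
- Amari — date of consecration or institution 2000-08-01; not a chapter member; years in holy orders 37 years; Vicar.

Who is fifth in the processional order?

By dignity: Chaudhari, Abara, Salazar, Varga, Mendoza, Fontaine, Obi, Lund and Dimitriou (Prebendary); then Amari (Vicar).
Among Chaudhari, Abara, Salazar, Varga, Mendoza, Fontaine, Obi, Lund and Dimitriou, by date of consecration or institution (earlier first): Chaudhari, Abara, Salazar and Varga (2012-11-16) before Mendoza (2014-02-05) before Fontaine (2014-06-17) before Obi (2016-08-25) before Lund (2018-12-10) before Dimitriou (2020-06-22).
Among Chaudhari, Abara, Salazar and Varga, by years in holy orders (higher first): Chaudhari (39 years) before Abara, Salazar and Varga (8 years).
Abara, Salazar and Varga are each a member of the cathedral chapter, so the next rule applies.
Among Abara, Salazar and Varga, alphabetically by surname: Abara before Salazar before Varga.
Order: Chaudhari, Abara, Salazar, Varga, Mendoza, Fontaine, Obi, Lund, Dimitriou, Amari.

Mendoza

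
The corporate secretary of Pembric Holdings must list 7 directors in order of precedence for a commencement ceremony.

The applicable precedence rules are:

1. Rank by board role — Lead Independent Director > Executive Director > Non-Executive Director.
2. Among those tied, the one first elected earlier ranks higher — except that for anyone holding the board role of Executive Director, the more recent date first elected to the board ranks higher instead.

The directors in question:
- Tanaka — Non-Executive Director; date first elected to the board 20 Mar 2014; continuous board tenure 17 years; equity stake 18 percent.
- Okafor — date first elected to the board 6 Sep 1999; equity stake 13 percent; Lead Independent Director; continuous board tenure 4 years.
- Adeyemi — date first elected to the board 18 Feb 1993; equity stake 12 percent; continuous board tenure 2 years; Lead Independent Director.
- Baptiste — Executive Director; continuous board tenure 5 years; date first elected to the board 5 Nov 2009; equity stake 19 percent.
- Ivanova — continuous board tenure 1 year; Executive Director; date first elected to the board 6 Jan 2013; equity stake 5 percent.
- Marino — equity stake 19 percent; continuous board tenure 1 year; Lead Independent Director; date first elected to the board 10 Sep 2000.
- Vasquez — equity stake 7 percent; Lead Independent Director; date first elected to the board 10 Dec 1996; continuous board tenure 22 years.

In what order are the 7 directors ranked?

Adeyemi, Vasquez, Okafor, Marino, Ivanova, Baptiste, Tanaka

By board role: Adeyemi, Vasquez, Okafor and Marino (Lead Independent Director); then Ivanova and Baptiste (Executive Director); then Tanaka (Non-Executive Director).
Among Adeyemi, Vasquez, Okafor and Marino, by date first elected to the board (earlier first): Adeyemi (18 Feb 1993) before Vasquez (10 Dec 1996) before Okafor (6 Sep 1999) before Marino (10 Sep 2000).
Among Ivanova and Baptiste, by date first elected to the board (later first) (reversed rule for this group): Ivanova (6 Jan 2013) before Baptiste (5 Nov 2009).
Full order: Adeyemi, Vasquez, Okafor, Marino, Ivanova, Baptiste, Tanaka.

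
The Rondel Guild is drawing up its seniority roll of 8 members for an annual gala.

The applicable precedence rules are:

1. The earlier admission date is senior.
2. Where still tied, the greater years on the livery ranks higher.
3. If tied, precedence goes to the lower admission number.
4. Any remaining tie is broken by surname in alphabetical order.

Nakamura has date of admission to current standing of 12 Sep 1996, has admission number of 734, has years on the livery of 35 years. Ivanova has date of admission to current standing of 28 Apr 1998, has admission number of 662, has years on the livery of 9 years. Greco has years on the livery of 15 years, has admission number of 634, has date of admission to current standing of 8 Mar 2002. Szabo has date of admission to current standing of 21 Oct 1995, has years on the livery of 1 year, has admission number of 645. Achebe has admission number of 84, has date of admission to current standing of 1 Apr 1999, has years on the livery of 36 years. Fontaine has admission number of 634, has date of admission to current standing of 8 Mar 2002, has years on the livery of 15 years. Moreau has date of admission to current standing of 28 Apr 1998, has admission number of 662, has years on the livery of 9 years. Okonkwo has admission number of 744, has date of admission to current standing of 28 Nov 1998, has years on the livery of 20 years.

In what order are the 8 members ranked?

By date of admission to current standing (earlier first): Szabo (21 Oct 1995); then Nakamura (12 Sep 1996); then Ivanova and Moreau (both 28 Apr 1998); then Okonkwo (28 Nov 1998); then Achebe (1 Apr 1999); then Fontaine and Greco (both 8 Mar 2002).
Ivanova and Moreau both have years on the livery 9 years, so the next rule applies.
Ivanova and Moreau both have admission number 662, so the next rule applies.
Among Ivanova and Moreau, alphabetically by surname: Ivanova before Moreau.
Fontaine and Greco both have years on the livery 15 years, so the next rule applies.
Fontaine and Greco both have admission number 634, so the next rule applies.
Among Fontaine and Greco, alphabetically by surname: Fontaine before Greco.
Full order: Szabo, Nakamura, Ivanova, Moreau, Okonkwo, Achebe, Fontaine, Greco.

Szabo, Nakamura, Ivanova, Moreau, Okonkwo, Achebe, Fontaine, Greco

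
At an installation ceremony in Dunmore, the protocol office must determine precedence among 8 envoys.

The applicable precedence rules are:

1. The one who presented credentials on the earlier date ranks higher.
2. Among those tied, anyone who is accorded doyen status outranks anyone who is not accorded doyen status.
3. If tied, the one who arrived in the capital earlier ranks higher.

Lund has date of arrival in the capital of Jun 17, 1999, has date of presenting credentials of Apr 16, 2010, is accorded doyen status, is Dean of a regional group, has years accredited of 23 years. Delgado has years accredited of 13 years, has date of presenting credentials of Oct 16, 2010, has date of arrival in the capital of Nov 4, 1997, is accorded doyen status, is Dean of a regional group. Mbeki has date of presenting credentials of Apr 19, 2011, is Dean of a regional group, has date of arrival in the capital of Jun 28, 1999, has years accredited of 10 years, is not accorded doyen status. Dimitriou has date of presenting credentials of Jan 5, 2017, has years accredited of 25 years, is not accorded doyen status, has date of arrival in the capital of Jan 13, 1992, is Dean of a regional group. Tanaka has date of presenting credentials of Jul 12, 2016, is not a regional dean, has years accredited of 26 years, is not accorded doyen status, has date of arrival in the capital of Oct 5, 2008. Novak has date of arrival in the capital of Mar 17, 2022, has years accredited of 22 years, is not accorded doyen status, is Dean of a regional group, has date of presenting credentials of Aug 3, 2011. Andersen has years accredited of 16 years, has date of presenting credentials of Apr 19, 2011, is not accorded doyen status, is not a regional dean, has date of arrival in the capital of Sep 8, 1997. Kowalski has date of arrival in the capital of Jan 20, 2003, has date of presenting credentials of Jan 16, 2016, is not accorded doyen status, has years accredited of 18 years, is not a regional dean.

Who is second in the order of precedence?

Delgado

By date of presenting credentials (earlier first): Lund (Apr 16, 2010); then Delgado (Oct 16, 2010); then Andersen and Mbeki (both Apr 19, 2011); then Novak (Aug 3, 2011); then Kowalski (Jan 16, 2016); then Tanaka (Jul 12, 2016); then Dimitriou (Jan 5, 2017).
Andersen and Mbeki are each not accorded doyen status, so the next rule applies.
Among Andersen and Mbeki, by date of arrival in the capital (earlier first): Andersen (Sep 8, 1997) before Mbeki (Jun 28, 1999).
Order: Lund, Delgado, Andersen, Mbeki, Novak, Kowalski, Tanaka, Dimitriou.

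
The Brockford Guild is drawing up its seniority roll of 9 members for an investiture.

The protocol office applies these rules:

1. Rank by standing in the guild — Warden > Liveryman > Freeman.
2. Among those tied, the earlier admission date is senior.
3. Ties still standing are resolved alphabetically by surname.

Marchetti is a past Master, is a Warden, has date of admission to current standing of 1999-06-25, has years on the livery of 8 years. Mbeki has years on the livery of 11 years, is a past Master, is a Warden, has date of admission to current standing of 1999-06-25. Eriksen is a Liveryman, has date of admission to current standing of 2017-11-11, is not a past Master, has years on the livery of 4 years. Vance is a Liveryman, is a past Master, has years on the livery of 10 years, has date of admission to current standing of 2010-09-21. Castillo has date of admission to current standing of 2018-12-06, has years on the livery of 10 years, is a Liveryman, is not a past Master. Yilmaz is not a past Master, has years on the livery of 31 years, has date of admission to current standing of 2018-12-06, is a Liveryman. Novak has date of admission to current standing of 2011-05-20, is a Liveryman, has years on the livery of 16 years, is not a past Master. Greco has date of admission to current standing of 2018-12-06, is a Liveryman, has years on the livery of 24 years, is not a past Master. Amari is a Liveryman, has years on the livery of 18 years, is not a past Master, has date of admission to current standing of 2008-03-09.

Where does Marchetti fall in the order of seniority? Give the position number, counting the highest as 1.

1

By standing in the guild: Marchetti and Mbeki (Warden); then Amari, Vance, Novak, Eriksen, Castillo, Greco and Yilmaz (Liveryman).
Marchetti and Mbeki both have date of admission to current standing 1999-06-25, so the next rule applies.
Among Marchetti and Mbeki, alphabetically by surname: Marchetti before Mbeki.
Among Amari, Vance, Novak, Eriksen, Castillo, Greco and Yilmaz, by date of admission to current standing (earlier first): Amari (2008-03-09) before Vance (2010-09-21) before Novak (2011-05-20) before Eriksen (2017-11-11) before Castillo, Greco and Yilmaz (2018-12-06).
Among Castillo, Greco and Yilmaz, alphabetically by surname: Castillo before Greco before Yilmaz.
Order: Marchetti, Mbeki, Amari, Vance, Novak, Eriksen, Castillo, Greco, Yilmaz. So position 1.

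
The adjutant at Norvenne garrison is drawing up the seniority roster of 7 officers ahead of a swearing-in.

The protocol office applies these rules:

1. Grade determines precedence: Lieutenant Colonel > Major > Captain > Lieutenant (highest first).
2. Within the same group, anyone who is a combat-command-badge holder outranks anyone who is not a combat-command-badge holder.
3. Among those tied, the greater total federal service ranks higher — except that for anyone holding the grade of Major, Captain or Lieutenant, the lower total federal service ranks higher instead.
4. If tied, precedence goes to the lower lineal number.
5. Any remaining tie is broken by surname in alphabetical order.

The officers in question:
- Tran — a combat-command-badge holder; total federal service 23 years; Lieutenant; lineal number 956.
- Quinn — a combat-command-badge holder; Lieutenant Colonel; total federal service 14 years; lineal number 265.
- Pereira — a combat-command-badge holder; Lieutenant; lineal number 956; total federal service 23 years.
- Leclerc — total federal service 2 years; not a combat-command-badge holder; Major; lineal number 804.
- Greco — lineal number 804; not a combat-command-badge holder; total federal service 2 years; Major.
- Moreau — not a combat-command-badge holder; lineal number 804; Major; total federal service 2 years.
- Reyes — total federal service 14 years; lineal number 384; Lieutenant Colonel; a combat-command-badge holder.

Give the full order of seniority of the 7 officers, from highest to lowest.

By grade: Quinn and Reyes (Lieutenant Colonel); then Greco, Leclerc and Moreau (Major); then Pereira and Tran (Lieutenant).
Quinn and Reyes are each a combat-command-badge holder, so the next rule applies.
Quinn and Reyes both have total federal service 14 years, so the next rule applies.
Among Quinn and Reyes, by lineal number (lower first): Quinn (265) before Reyes (384).
Greco, Leclerc and Moreau are each not a combat-command-badge holder, so the next rule applies.
Greco, Leclerc and Moreau all have total federal service 2 years, so the next rule applies.
Greco, Leclerc and Moreau all have lineal number 804, so the next rule applies.
Among Greco, Leclerc and Moreau, alphabetically by surname: Greco before Leclerc before Moreau.
Pereira and Tran are each a combat-command-badge holder, so the next rule applies.
Pereira and Tran both have total federal service 23 years, so the next rule applies.
Pereira and Tran both have lineal number 956, so the next rule applies.
Among Pereira and Tran, alphabetically by surname: Pereira before Tran.
Full order: Quinn, Reyes, Greco, Leclerc, Moreau, Pereira, Tran.

Quinn, Reyes, Greco, Leclerc, Moreau, Pereira, Tran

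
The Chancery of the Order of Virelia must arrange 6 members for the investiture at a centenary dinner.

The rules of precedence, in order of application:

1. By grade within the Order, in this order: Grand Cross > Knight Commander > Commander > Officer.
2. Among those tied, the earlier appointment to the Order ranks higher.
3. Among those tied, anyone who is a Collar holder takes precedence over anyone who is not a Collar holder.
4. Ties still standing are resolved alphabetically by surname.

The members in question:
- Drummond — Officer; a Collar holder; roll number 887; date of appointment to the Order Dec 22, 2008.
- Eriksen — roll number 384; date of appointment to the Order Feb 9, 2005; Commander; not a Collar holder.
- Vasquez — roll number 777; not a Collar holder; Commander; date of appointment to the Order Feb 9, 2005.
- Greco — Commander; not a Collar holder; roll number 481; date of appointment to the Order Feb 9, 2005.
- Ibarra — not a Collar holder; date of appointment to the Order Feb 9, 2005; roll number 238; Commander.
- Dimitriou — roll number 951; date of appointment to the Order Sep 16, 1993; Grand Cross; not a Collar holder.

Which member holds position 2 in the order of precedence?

By grade within the Order: Dimitriou (Grand Cross); then Eriksen, Greco, Ibarra and Vasquez (Commander); then Drummond (Officer).
Eriksen, Greco, Ibarra and Vasquez all have date of appointment to the Order Feb 9, 2005, so the next rule applies.
Eriksen, Greco, Ibarra and Vasquez are each not a Collar holder, so the next rule applies.
Among Eriksen, Greco, Ibarra and Vasquez, alphabetically by surname: Eriksen before Greco before Ibarra before Vasquez.
Order: Dimitriou, Eriksen, Greco, Ibarra, Vasquez, Drummond.

Eriksen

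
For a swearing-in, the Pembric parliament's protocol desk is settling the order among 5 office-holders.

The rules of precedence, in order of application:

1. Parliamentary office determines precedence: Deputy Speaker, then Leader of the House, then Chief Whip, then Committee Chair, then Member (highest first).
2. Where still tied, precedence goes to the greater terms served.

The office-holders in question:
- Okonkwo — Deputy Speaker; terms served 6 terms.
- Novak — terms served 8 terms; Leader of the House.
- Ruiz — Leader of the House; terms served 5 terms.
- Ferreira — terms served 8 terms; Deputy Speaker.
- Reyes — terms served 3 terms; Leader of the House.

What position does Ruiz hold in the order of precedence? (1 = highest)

By parliamentary office: Ferreira and Okonkwo (Deputy Speaker); then Novak, Ruiz and Reyes (Leader of the House).
Among Ferreira and Okonkwo, by terms served (higher first): Ferreira (8 terms) before Okonkwo (6 terms).
Among Novak, Ruiz and Reyes, by terms served (higher first): Novak (8 terms) before Ruiz (5 terms) before Reyes (3 terms).
Order: Ferreira, Okonkwo, Novak, Ruiz, Reyes. So position 4.

4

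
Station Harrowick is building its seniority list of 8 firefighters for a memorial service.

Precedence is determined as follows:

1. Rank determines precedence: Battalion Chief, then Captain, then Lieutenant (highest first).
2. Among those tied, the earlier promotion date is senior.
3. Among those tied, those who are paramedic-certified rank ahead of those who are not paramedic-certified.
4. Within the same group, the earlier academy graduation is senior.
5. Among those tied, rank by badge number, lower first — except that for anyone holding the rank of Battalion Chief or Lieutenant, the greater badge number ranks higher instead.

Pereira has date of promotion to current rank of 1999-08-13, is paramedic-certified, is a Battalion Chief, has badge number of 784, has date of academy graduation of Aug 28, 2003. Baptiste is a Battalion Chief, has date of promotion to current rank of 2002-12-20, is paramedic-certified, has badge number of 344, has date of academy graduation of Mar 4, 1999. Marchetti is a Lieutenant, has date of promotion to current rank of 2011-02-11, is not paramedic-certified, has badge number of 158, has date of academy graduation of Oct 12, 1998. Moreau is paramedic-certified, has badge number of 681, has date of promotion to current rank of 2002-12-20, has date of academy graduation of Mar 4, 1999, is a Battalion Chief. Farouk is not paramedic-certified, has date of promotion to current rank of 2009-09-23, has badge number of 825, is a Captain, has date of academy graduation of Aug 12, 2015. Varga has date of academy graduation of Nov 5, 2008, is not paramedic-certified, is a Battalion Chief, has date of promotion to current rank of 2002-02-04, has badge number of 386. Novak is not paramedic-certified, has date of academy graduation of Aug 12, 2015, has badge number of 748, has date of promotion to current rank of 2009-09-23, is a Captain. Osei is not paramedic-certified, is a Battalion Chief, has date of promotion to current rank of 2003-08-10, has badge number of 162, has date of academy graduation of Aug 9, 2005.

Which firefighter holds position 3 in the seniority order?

By rank: Pereira, Varga, Moreau, Baptiste and Osei (Battalion Chief); then Novak and Farouk (Captain); then Marchetti (Lieutenant).
Among Pereira, Varga, Moreau, Baptiste and Osei, by date of promotion to current rank (earlier first): Pereira (1999-08-13) before Varga (2002-02-04) before Moreau and Baptiste (2002-12-20) before Osei (2003-08-10).
Moreau and Baptiste are each paramedic-certified, so the next rule applies.
Moreau and Baptiste both have date of academy graduation Mar 4, 1999, so the next rule applies.
Among Moreau and Baptiste, by badge number (higher first) (reversed rule for this group): Moreau (681) before Baptiste (344).
Novak and Farouk both have date of promotion to current rank 2009-09-23, so the next rule applies.
Novak and Farouk are each not paramedic-certified, so the next rule applies.
Novak and Farouk both have date of academy graduation Aug 12, 2015, so the next rule applies.
Among Novak and Farouk, by badge number (lower first): Novak (748) before Farouk (825).
Order: Pereira, Varga, Moreau, Baptiste, Osei, Novak, Farouk, Marchetti.

Moreau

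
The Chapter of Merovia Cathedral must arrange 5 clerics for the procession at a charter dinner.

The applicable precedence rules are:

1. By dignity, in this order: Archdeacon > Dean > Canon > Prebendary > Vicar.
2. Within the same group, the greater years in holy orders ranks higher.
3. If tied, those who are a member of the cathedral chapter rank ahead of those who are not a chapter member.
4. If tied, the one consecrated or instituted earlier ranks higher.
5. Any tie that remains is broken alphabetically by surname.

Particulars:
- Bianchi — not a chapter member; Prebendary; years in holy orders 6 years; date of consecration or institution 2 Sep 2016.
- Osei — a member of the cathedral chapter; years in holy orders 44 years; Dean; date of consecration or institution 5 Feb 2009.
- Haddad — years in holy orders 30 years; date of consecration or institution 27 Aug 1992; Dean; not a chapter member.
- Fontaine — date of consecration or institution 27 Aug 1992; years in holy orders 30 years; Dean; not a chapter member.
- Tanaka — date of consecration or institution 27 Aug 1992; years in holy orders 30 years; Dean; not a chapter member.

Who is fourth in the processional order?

Tanaka

By dignity: Osei, Fontaine, Haddad and Tanaka (Dean); then Bianchi (Prebendary).
Among Osei, Fontaine, Haddad and Tanaka, by years in holy orders (higher first): Osei (44 years) before Fontaine, Haddad and Tanaka (30 years).
Fontaine, Haddad and Tanaka are each not a chapter member, so the next rule applies.
Fontaine, Haddad and Tanaka all have date of consecration or institution 27 Aug 1992, so the next rule applies.
Among Fontaine, Haddad and Tanaka, alphabetically by surname: Fontaine before Haddad before Tanaka.
Order: Osei, Fontaine, Haddad, Tanaka, Bianchi.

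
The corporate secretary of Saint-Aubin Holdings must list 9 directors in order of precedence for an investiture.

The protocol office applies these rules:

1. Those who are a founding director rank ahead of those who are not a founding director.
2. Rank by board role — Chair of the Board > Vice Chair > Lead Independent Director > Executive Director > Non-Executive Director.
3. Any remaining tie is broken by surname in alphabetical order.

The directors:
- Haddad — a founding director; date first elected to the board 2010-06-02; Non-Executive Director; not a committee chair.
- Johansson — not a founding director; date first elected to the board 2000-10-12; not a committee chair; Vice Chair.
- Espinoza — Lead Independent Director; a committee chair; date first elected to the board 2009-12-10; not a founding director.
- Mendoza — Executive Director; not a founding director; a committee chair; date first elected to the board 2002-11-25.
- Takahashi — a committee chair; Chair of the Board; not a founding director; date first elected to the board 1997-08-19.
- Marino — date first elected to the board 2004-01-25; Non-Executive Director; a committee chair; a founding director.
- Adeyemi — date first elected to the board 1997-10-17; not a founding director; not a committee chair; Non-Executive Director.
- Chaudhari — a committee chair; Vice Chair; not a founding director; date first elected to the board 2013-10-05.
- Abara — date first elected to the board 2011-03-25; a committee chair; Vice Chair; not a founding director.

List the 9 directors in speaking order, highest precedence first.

By the first rule: Haddad and Marino (both a founding director); then Takahashi, Abara, Chaudhari, Johansson, Espinoza, Mendoza and Adeyemi (each not a founding director).
Haddad and Marino are each Non-Executive Director, so the next rule applies.
Among Haddad and Marino, alphabetically by surname: Haddad before Marino.
Among Takahashi, Abara, Chaudhari, Johansson, Espinoza, Mendoza and Adeyemi, by board role: Takahashi (Chair of the Board) before Abara, Chaudhari and Johansson (Vice Chair) before Espinoza (Lead Independent Director) before Mendoza (Executive Director) before Adeyemi (Non-Executive Director).
Among Abara, Chaudhari and Johansson, alphabetically by surname: Abara before Chaudhari before Johansson.
Full order: Haddad, Marino, Takahashi, Abara, Chaudhari, Johansson, Espinoza, Mendoza, Adeyemi.

Haddad, Marino, Takahashi, Abara, Chaudhari, Johansson, Espinoza, Mendoza, Adeyemi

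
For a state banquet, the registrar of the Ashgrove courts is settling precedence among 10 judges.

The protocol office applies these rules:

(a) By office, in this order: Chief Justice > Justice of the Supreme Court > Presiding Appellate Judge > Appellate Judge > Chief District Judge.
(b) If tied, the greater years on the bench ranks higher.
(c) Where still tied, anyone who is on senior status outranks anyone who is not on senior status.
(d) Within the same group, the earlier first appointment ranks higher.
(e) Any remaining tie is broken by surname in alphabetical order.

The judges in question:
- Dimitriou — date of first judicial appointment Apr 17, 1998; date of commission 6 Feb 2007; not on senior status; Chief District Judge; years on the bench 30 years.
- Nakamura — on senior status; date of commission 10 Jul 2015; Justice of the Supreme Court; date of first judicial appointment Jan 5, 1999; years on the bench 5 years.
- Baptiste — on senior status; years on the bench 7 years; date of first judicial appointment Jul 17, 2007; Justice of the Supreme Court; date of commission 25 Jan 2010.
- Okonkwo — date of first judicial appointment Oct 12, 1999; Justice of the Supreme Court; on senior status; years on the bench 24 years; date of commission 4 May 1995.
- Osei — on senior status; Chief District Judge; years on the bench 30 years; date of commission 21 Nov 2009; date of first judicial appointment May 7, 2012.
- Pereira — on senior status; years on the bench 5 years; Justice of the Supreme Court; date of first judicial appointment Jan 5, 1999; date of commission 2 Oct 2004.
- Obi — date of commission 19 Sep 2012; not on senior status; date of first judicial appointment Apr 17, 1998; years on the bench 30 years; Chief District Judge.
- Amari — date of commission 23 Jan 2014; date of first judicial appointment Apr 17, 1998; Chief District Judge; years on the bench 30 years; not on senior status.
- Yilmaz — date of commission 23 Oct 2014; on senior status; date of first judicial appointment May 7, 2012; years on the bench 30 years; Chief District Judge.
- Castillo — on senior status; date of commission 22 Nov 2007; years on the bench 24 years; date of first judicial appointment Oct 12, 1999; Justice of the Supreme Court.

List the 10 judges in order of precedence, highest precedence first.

Castillo, Okonkwo, Baptiste, Nakamura, Pereira, Osei, Yilmaz, Amari, Dimitriou, Obi

By office: Castillo, Okonkwo, Baptiste, Nakamura and Pereira (Justice of the Supreme Court); then Osei, Yilmaz, Amari, Dimitriou and Obi (Chief District Judge).
Among Castillo, Okonkwo, Baptiste, Nakamura and Pereira, by years on the bench (higher first): Castillo and Okonkwo (24 years) before Baptiste (7 years) before Nakamura and Pereira (5 years).
Castillo and Okonkwo are each on senior status, so the next rule applies.
Castillo and Okonkwo both have date of first judicial appointment Oct 12, 1999, so the next rule applies.
Among Castillo and Okonkwo, alphabetically by surname: Castillo before Okonkwo.
Nakamura and Pereira are each on senior status, so the next rule applies.
Nakamura and Pereira both have date of first judicial appointment Jan 5, 1999, so the next rule applies.
Among Nakamura and Pereira, alphabetically by surname: Nakamura before Pereira.
Osei, Yilmaz, Amari, Dimitriou and Obi all have years on the bench 30 years, so the next rule applies.
Among Osei, Yilmaz, Amari, Dimitriou and Obi, on senior status before not on senior status: Osei and Yilmaz (on senior status) before Amari, Dimitriou and Obi (not on senior status).
Osei and Yilmaz both have date of first judicial appointment May 7, 2012, so the next rule applies.
Among Osei and Yilmaz, alphabetically by surname: Osei before Yilmaz.
Amari, Dimitriou and Obi all have date of first judicial appointment Apr 17, 1998, so the next rule applies.
Among Amari, Dimitriou and Obi, alphabetically by surname: Amari before Dimitriou before Obi.
Full order: Castillo, Okonkwo, Baptiste, Nakamura, Pereira, Osei, Yilmaz, Amari, Dimitriou, Obi.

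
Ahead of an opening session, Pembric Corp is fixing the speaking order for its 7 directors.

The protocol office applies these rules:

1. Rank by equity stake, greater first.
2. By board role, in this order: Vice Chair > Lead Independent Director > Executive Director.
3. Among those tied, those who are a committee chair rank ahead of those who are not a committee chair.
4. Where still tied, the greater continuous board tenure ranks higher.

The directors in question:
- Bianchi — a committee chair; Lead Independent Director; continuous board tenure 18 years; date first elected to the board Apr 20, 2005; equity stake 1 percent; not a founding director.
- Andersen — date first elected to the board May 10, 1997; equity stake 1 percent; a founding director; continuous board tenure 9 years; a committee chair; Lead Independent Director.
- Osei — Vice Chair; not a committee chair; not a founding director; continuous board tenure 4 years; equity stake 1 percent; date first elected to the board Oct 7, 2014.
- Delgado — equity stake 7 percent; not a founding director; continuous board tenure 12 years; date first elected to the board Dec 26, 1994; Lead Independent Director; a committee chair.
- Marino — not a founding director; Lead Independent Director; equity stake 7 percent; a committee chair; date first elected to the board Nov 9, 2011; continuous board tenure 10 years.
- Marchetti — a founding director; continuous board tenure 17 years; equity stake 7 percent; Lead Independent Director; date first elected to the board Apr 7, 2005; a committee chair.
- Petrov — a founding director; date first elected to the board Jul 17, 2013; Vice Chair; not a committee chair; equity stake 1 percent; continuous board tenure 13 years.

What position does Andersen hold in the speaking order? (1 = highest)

By equity stake (higher first): Marchetti, Delgado and Marino (each 7 percent); then Petrov, Osei, Bianchi and Andersen (each 1 percent).
Marchetti, Delgado and Marino are each Lead Independent Director, so the next rule applies.
Marchetti, Delgado and Marino are each a committee chair, so the next rule applies.
Among Marchetti, Delgado and Marino, by continuous board tenure (higher first): Marchetti (17 years) before Delgado (12 years) before Marino (10 years).
Among Petrov, Osei, Bianchi and Andersen, by board role: Petrov and Osei (Vice Chair) before Bianchi and Andersen (Lead Independent Director).
Petrov and Osei are each not a committee chair, so the next rule applies.
Among Petrov and Osei, by continuous board tenure (higher first): Petrov (13 years) before Osei (4 years).
Bianchi and Andersen are each a committee chair, so the next rule applies.
Among Bianchi and Andersen, by continuous board tenure (higher first): Bianchi (18 years) before Andersen (9 years).
Order: Marchetti, Delgado, Marino, Petrov, Osei, Bianchi, Andersen. So position 7.

7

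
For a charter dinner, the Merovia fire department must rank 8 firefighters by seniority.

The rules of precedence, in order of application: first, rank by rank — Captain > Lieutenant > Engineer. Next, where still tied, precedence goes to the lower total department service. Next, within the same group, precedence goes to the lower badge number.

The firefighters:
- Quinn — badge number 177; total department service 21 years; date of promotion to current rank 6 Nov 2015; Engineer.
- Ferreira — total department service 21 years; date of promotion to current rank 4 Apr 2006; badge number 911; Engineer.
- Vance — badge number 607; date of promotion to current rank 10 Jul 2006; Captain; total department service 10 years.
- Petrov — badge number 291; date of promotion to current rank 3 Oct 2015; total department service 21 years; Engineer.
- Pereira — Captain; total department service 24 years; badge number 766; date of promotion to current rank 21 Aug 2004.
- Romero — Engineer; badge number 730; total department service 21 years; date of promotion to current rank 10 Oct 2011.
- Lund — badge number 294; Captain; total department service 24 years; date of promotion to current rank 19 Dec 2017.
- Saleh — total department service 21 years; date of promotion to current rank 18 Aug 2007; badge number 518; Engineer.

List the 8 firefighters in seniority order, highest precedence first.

Vance, Lund, Pereira, Quinn, Petrov, Saleh, Romero, Ferreira

By rank: Vance, Lund and Pereira (Captain); then Quinn, Petrov, Saleh, Romero and Ferreira (Engineer).
Among Vance, Lund and Pereira, by total department service (lower first): Vance (10 years) before Lund and Pereira (24 years).
Among Lund and Pereira, by badge number (lower first): Lund (294) before Pereira (766).
Quinn, Petrov, Saleh, Romero and Ferreira all have total department service 21 years, so the next rule applies.
Among Quinn, Petrov, Saleh, Romero and Ferreira, by badge number (lower first): Quinn (177) before Petrov (291) before Saleh (518) before Romero (730) before Ferreira (911).
Full order: Vance, Lund, Pereira, Quinn, Petrov, Saleh, Romero, Ferreira.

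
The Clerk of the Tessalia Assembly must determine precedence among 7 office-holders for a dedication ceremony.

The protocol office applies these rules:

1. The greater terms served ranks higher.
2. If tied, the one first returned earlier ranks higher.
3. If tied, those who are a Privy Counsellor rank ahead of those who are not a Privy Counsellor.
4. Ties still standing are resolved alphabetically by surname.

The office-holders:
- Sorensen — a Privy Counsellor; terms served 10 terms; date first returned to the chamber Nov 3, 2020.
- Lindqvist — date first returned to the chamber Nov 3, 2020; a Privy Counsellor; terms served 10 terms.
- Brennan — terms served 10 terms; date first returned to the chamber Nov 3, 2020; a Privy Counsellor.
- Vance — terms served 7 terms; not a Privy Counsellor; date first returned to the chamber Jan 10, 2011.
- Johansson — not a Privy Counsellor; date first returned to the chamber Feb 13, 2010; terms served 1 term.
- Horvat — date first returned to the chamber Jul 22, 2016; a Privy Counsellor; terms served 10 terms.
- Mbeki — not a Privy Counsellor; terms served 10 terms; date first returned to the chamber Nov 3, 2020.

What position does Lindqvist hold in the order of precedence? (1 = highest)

3

By terms served (higher first): Horvat, Brennan, Lindqvist, Sorensen and Mbeki (each 10 terms); then Vance (7 terms); then Johansson (1 term).
Among Horvat, Brennan, Lindqvist, Sorensen and Mbeki, by date first returned to the chamber (earlier first): Horvat (Jul 22, 2016) before Brennan, Lindqvist, Sorensen and Mbeki (Nov 3, 2020).
Among Brennan, Lindqvist, Sorensen and Mbeki, a Privy Counsellor before not a Privy Counsellor: Brennan, Lindqvist and Sorensen (a Privy Counsellor) before Mbeki (not a Privy Counsellor).
Among Brennan, Lindqvist and Sorensen, alphabetically by surname: Brennan before Lindqvist before Sorensen.
Order: Horvat, Brennan, Lindqvist, Sorensen, Mbeki, Vance, Johansson. So position 3.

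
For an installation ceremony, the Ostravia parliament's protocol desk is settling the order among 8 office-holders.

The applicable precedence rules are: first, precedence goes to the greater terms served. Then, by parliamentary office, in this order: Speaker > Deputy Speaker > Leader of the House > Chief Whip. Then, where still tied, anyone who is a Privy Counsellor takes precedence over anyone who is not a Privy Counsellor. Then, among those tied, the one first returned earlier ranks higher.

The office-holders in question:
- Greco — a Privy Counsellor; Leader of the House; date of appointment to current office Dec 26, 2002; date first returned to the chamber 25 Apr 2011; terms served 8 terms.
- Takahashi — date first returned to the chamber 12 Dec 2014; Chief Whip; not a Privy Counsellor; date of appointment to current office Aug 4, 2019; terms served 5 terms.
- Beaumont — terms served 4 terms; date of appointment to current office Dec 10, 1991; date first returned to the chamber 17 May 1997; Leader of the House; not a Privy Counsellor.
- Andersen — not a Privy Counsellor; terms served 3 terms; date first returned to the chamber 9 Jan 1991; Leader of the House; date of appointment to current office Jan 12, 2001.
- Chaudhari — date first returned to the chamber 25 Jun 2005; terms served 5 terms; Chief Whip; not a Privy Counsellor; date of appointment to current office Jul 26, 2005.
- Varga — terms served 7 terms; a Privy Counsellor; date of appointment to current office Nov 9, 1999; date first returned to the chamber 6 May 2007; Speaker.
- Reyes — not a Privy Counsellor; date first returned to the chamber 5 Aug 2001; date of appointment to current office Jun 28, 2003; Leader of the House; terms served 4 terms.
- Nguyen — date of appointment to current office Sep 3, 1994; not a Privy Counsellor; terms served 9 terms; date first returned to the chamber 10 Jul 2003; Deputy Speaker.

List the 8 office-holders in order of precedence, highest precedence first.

Nguyen, Greco, Varga, Chaudhari, Takahashi, Beaumont, Reyes, Andersen

By terms served (higher first): Nguyen (9 terms); then Greco (8 terms); then Varga (7 terms); then Chaudhari and Takahashi (both 5 terms); then Beaumont and Reyes (both 4 terms); then Andersen (3 terms).
Chaudhari and Takahashi are each Chief Whip, so the next rule applies.
Chaudhari and Takahashi are each not a Privy Counsellor, so the next rule applies.
Among Chaudhari and Takahashi, by date first returned to the chamber (earlier first): Chaudhari (25 Jun 2005) before Takahashi (12 Dec 2014).
Beaumont and Reyes are each Leader of the House, so the next rule applies.
Beaumont and Reyes are each not a Privy Counsellor, so the next rule applies.
Among Beaumont and Reyes, by date first returned to the chamber (earlier first): Beaumont (17 May 1997) before Reyes (5 Aug 2001).
Full order: Nguyen, Greco, Varga, Chaudhari, Takahashi, Beaumont, Reyes, Andersen.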